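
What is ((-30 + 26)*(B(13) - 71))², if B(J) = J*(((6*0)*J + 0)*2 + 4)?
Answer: 5776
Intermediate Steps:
B(J) = 4*J (B(J) = J*((0*J + 0)*2 + 4) = J*((0 + 0)*2 + 4) = J*(0*2 + 4) = J*(0 + 4) = J*4 = 4*J)
((-30 + 26)*(B(13) - 71))² = ((-30 + 26)*(4*13 - 71))² = (-4*(52 - 71))² = (-4*(-19))² = 76² = 5776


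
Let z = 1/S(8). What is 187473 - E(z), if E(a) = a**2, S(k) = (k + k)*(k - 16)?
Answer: 3071557631/16384 ≈ 1.8747e+5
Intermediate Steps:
S(k) = 2*k*(-16 + k) (S(k) = (2*k)*(-16 + k) = 2*k*(-16 + k))
z = -1/128 (z = 1/(2*8*(-16 + 8)) = 1/(2*8*(-8)) = 1/(-128) = -1/128 ≈ -0.0078125)
187473 - E(z) = 187473 - (-1/128)**2 = 187473 - 1*1/16384 = 187473 - 1/16384 = 3071557631/16384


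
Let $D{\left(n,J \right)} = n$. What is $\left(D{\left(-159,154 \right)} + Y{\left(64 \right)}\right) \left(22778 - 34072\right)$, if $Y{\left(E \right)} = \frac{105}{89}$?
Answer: $\frac{158635524}{89} \approx 1.7824 \cdot 10^{6}$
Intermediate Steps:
$Y{\left(E \right)} = \frac{105}{89}$ ($Y{\left(E \right)} = 105 \cdot \frac{1}{89} = \frac{105}{89}$)
$\left(D{\left(-159,154 \right)} + Y{\left(64 \right)}\right) \left(22778 - 34072\right) = \left(-159 + \frac{105}{89}\right) \left(22778 - 34072\right) = \left(- \frac{14046}{89}\right) \left(-11294\right) = \frac{158635524}{89}$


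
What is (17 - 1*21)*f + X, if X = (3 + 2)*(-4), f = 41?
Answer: -184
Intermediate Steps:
X = -20 (X = 5*(-4) = -20)
(17 - 1*21)*f + X = (17 - 1*21)*41 - 20 = (17 - 21)*41 - 20 = -4*41 - 20 = -164 - 20 = -184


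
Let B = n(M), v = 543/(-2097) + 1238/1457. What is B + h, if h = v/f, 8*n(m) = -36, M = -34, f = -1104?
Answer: -5060226469/1124361072 ≈ -4.5005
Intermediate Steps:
v = 601645/1018443 (v = 543*(-1/2097) + 1238*(1/1457) = -181/699 + 1238/1457 = 601645/1018443 ≈ 0.59075)
n(m) = -9/2 (n(m) = (1/8)*(-36) = -9/2)
B = -9/2 ≈ -4.5000
h = -601645/1124361072 (h = (601645/1018443)/(-1104) = (601645/1018443)*(-1/1104) = -601645/1124361072 ≈ -0.00053510)
B + h = -9/2 - 601645/1124361072 = -5060226469/1124361072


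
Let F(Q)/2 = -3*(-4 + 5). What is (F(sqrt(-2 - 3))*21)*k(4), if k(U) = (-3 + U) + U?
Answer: -630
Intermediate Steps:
k(U) = -3 + 2*U
F(Q) = -6 (F(Q) = 2*(-3*(-4 + 5)) = 2*(-3*1) = 2*(-3) = -6)
(F(sqrt(-2 - 3))*21)*k(4) = (-6*21)*(-3 + 2*4) = -126*(-3 + 8) = -126*5 = -630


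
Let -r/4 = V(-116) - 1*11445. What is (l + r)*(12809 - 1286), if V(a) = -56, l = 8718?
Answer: 630561606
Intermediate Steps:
r = 46004 (r = -4*(-56 - 1*11445) = -4*(-56 - 11445) = -4*(-11501) = 46004)
(l + r)*(12809 - 1286) = (8718 + 46004)*(12809 - 1286) = 54722*11523 = 630561606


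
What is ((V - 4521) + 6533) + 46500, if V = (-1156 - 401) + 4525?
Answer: 51480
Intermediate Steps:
V = 2968 (V = -1557 + 4525 = 2968)
((V - 4521) + 6533) + 46500 = ((2968 - 4521) + 6533) + 46500 = (-1553 + 6533) + 46500 = 4980 + 46500 = 51480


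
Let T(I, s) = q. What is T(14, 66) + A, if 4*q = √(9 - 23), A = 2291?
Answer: 2291 + I*√14/4 ≈ 2291.0 + 0.93541*I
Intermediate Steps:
q = I*√14/4 (q = √(9 - 23)/4 = √(-14)/4 = (I*√14)/4 = I*√14/4 ≈ 0.93541*I)
T(I, s) = I*√14/4
T(14, 66) + A = I*√14/4 + 2291 = 2291 + I*√14/4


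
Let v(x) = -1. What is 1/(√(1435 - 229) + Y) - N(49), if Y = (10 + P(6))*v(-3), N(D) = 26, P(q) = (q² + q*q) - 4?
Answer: -21151/813 - √134/1626 ≈ -26.023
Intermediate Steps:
P(q) = -4 + 2*q² (P(q) = (q² + q²) - 4 = 2*q² - 4 = -4 + 2*q²)
Y = -78 (Y = (10 + (-4 + 2*6²))*(-1) = (10 + (-4 + 2*36))*(-1) = (10 + (-4 + 72))*(-1) = (10 + 68)*(-1) = 78*(-1) = -78)
1/(√(1435 - 229) + Y) - N(49) = 1/(√(1435 - 229) - 78) - 1*26 = 1/(√1206 - 78) - 26 = 1/(3*√134 - 78) - 26 = 1/(-78 + 3*√134) - 26 = -26 + 1/(-78 + 3*√134)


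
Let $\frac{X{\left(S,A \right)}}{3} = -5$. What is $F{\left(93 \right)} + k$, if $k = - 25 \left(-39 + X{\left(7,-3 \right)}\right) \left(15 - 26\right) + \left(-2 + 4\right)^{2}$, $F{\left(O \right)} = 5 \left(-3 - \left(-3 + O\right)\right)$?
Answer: $-15311$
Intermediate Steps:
$X{\left(S,A \right)} = -15$ ($X{\left(S,A \right)} = 3 \left(-5\right) = -15$)
$F{\left(O \right)} = - 5 O$ ($F{\left(O \right)} = 5 \left(- O\right) = - 5 O$)
$k = -14846$ ($k = - 25 \left(-39 - 15\right) \left(15 - 26\right) + \left(-2 + 4\right)^{2} = - 25 \left(\left(-54\right) \left(-11\right)\right) + 2^{2} = \left(-25\right) 594 + 4 = -14850 + 4 = -14846$)
$F{\left(93 \right)} + k = \left(-5\right) 93 - 14846 = -465 - 14846 = -15311$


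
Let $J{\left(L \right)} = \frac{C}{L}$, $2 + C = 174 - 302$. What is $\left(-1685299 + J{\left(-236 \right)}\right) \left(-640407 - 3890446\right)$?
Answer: $\frac{901029065040101}{118} \approx 7.6358 \cdot 10^{12}$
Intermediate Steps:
$C = -130$ ($C = -2 + \left(174 - 302\right) = -2 - 128 = -130$)
$J{\left(L \right)} = - \frac{130}{L}$
$\left(-1685299 + J{\left(-236 \right)}\right) \left(-640407 - 3890446\right) = \left(-1685299 - \frac{130}{-236}\right) \left(-640407 - 3890446\right) = \left(-1685299 - - \frac{65}{118}\right) \left(-4530853\right) = \left(-1685299 + \frac{65}{118}\right) \left(-4530853\right) = \left(- \frac{198865217}{118}\right) \left(-4530853\right) = \frac{901029065040101}{118}$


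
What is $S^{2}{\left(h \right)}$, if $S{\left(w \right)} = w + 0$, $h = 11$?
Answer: $121$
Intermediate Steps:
$S{\left(w \right)} = w$
$S^{2}{\left(h \right)} = 11^{2} = 121$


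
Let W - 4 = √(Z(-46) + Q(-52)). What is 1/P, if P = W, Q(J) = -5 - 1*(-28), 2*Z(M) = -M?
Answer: -2/15 + √46/30 ≈ 0.092744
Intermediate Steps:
Z(M) = -M/2 (Z(M) = (-M)/2 = -M/2)
Q(J) = 23 (Q(J) = -5 + 28 = 23)
W = 4 + √46 (W = 4 + √(-½*(-46) + 23) = 4 + √(23 + 23) = 4 + √46 ≈ 10.782)
P = 4 + √46 ≈ 10.782
1/P = 1/(4 + √46)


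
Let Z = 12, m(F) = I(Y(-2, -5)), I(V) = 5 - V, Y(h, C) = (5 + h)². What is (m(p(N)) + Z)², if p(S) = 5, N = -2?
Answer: 64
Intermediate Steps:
m(F) = -4 (m(F) = 5 - (5 - 2)² = 5 - 1*3² = 5 - 1*9 = 5 - 9 = -4)
(m(p(N)) + Z)² = (-4 + 12)² = 8² = 64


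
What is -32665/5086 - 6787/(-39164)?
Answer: -622386689/99594052 ≈ -6.2492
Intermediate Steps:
-32665/5086 - 6787/(-39164) = -32665*1/5086 - 6787*(-1/39164) = -32665/5086 + 6787/39164 = -622386689/99594052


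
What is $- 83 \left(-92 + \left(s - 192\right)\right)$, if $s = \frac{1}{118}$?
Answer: $\frac{2781413}{118} \approx 23571.0$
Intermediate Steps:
$s = \frac{1}{118} \approx 0.0084746$
$- 83 \left(-92 + \left(s - 192\right)\right) = - 83 \left(-92 + \left(\frac{1}{118} - 192\right)\right) = - 83 \left(-92 - \frac{22655}{118}\right) = \left(-83\right) \left(- \frac{33511}{118}\right) = \frac{2781413}{118}$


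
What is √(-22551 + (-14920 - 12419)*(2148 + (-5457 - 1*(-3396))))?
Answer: 2*I*√600261 ≈ 1549.5*I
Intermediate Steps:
√(-22551 + (-14920 - 12419)*(2148 + (-5457 - 1*(-3396)))) = √(-22551 - 27339*(2148 + (-5457 + 3396))) = √(-22551 - 27339*(2148 - 2061)) = √(-22551 - 27339*87) = √(-22551 - 2378493) = √(-2401044) = 2*I*√600261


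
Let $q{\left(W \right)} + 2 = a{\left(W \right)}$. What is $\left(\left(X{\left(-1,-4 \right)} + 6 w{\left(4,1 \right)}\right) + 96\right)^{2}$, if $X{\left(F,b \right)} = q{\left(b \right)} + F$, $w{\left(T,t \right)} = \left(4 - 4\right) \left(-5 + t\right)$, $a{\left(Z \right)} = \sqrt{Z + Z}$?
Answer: $8641 + 372 i \sqrt{2} \approx 8641.0 + 526.09 i$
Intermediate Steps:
$a{\left(Z \right)} = \sqrt{2} \sqrt{Z}$ ($a{\left(Z \right)} = \sqrt{2 Z} = \sqrt{2} \sqrt{Z}$)
$w{\left(T,t \right)} = 0$ ($w{\left(T,t \right)} = 0 \left(-5 + t\right) = 0$)
$q{\left(W \right)} = -2 + \sqrt{2} \sqrt{W}$
$X{\left(F,b \right)} = -2 + F + \sqrt{2} \sqrt{b}$ ($X{\left(F,b \right)} = \left(-2 + \sqrt{2} \sqrt{b}\right) + F = -2 + F + \sqrt{2} \sqrt{b}$)
$\left(\left(X{\left(-1,-4 \right)} + 6 w{\left(4,1 \right)}\right) + 96\right)^{2} = \left(\left(\left(-2 - 1 + \sqrt{2} \sqrt{-4}\right) + 6 \cdot 0\right) + 96\right)^{2} = \left(\left(\left(-2 - 1 + \sqrt{2} \cdot 2 i\right) + 0\right) + 96\right)^{2} = \left(\left(\left(-2 - 1 + 2 i \sqrt{2}\right) + 0\right) + 96\right)^{2} = \left(\left(\left(-3 + 2 i \sqrt{2}\right) + 0\right) + 96\right)^{2} = \left(\left(-3 + 2 i \sqrt{2}\right) + 96\right)^{2} = \left(93 + 2 i \sqrt{2}\right)^{2}$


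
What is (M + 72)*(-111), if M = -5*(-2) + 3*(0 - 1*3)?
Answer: -8103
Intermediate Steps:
M = 1 (M = 10 + 3*(0 - 3) = 10 + 3*(-3) = 10 - 9 = 1)
(M + 72)*(-111) = (1 + 72)*(-111) = 73*(-111) = -8103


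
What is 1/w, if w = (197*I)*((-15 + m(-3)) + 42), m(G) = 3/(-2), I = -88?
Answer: -1/442068 ≈ -2.2621e-6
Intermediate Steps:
m(G) = -3/2 (m(G) = 3*(-½) = -3/2)
w = -442068 (w = (197*(-88))*((-15 - 3/2) + 42) = -17336*(-33/2 + 42) = -17336*51/2 = -442068)
1/w = 1/(-442068) = -1/442068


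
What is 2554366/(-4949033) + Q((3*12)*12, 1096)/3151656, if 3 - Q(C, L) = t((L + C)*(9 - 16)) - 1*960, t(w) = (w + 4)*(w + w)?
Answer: -126667188712781/1733072172072 ≈ -73.088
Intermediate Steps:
t(w) = 2*w*(4 + w) (t(w) = (4 + w)*(2*w) = 2*w*(4 + w))
Q(C, L) = 963 - 2*(-7*C - 7*L)*(4 - 7*C - 7*L) (Q(C, L) = 3 - (2*((L + C)*(9 - 16))*(4 + (L + C)*(9 - 16)) - 1*960) = 3 - (2*((C + L)*(-7))*(4 + (C + L)*(-7)) - 960) = 3 - (2*(-7*C - 7*L)*(4 + (-7*C - 7*L)) - 960) = 3 - (2*(-7*C - 7*L)*(4 - 7*C - 7*L) - 960) = 3 - (-960 + 2*(-7*C - 7*L)*(4 - 7*C - 7*L)) = 3 + (960 - 2*(-7*C - 7*L)*(4 - 7*C - 7*L)) = 963 - 2*(-7*C - 7*L)*(4 - 7*C - 7*L))
2554366/(-4949033) + Q((3*12)*12, 1096)/3151656 = 2554366/(-4949033) + (963 - 14*((3*12)*12 + 1096)*(-4 + 7*((3*12)*12) + 7*1096))/3151656 = 2554366*(-1/4949033) + (963 - 14*(36*12 + 1096)*(-4 + 7*(36*12) + 7672))*(1/3151656) = -2554366/4949033 + (963 - 14*(432 + 1096)*(-4 + 7*432 + 7672))*(1/3151656) = -2554366/4949033 + (963 - 14*1528*(-4 + 3024 + 7672))*(1/3151656) = -2554366/4949033 + (963 - 14*1528*10692)*(1/3151656) = -2554366/4949033 + (963 - 228723264)*(1/3151656) = -2554366/4949033 - 228722301*1/3151656 = -2554366/4949033 - 25413589/350184 = -126667188712781/1733072172072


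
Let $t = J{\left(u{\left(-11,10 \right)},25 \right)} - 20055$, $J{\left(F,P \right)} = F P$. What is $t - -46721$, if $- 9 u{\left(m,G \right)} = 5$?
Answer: $\frac{239869}{9} \approx 26652.0$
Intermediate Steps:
$u{\left(m,G \right)} = - \frac{5}{9}$ ($u{\left(m,G \right)} = \left(- \frac{1}{9}\right) 5 = - \frac{5}{9}$)
$t = - \frac{180620}{9}$ ($t = \left(- \frac{5}{9}\right) 25 - 20055 = - \frac{125}{9} - 20055 = - \frac{180620}{9} \approx -20069.0$)
$t - -46721 = - \frac{180620}{9} - -46721 = - \frac{180620}{9} + 46721 = \frac{239869}{9}$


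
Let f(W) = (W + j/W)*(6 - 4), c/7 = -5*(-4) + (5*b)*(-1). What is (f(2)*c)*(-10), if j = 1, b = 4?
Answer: 0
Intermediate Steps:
c = 0 (c = 7*(-5*(-4) + (5*4)*(-1)) = 7*(20 + 20*(-1)) = 7*(20 - 20) = 7*0 = 0)
f(W) = 2*W + 2/W (f(W) = (W + 1/W)*(6 - 4) = (W + 1/W)*2 = 2*W + 2/W)
(f(2)*c)*(-10) = ((2*2 + 2/2)*0)*(-10) = ((4 + 2*(½))*0)*(-10) = ((4 + 1)*0)*(-10) = (5*0)*(-10) = 0*(-10) = 0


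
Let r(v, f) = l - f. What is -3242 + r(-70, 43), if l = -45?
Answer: -3330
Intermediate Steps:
r(v, f) = -45 - f
-3242 + r(-70, 43) = -3242 + (-45 - 1*43) = -3242 + (-45 - 43) = -3242 - 88 = -3330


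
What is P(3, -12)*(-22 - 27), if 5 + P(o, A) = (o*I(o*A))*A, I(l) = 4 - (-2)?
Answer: 10829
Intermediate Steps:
I(l) = 6 (I(l) = 4 - 1*(-2) = 4 + 2 = 6)
P(o, A) = -5 + 6*A*o (P(o, A) = -5 + (o*6)*A = -5 + (6*o)*A = -5 + 6*A*o)
P(3, -12)*(-22 - 27) = (-5 + 6*(-12)*3)*(-22 - 27) = (-5 - 216)*(-49) = -221*(-49) = 10829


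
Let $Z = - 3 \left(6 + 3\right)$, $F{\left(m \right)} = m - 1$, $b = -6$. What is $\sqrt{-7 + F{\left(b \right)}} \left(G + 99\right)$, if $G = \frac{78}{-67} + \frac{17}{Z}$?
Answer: $\frac{175846 i \sqrt{14}}{1809} \approx 363.71 i$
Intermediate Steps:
$F{\left(m \right)} = -1 + m$
$Z = -27$ ($Z = \left(-3\right) 9 = -27$)
$G = - \frac{3245}{1809}$ ($G = \frac{78}{-67} + \frac{17}{-27} = 78 \left(- \frac{1}{67}\right) + 17 \left(- \frac{1}{27}\right) = - \frac{78}{67} - \frac{17}{27} = - \frac{3245}{1809} \approx -1.7938$)
$\sqrt{-7 + F{\left(b \right)}} \left(G + 99\right) = \sqrt{-7 - 7} \left(- \frac{3245}{1809} + 99\right) = \sqrt{-7 - 7} \cdot \frac{175846}{1809} = \sqrt{-14} \cdot \frac{175846}{1809} = i \sqrt{14} \cdot \frac{175846}{1809} = \frac{175846 i \sqrt{14}}{1809}$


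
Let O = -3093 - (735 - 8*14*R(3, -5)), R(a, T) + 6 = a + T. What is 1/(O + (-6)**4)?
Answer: -1/3428 ≈ -0.00029172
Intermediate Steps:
R(a, T) = -6 + T + a (R(a, T) = -6 + (a + T) = -6 + (T + a) = -6 + T + a)
O = -4724 (O = -3093 - (735 - 8*14*(-6 - 5 + 3)) = -3093 - (735 - 112*(-8)) = -3093 - (735 - 1*(-896)) = -3093 - (735 + 896) = -3093 - 1*1631 = -3093 - 1631 = -4724)
1/(O + (-6)**4) = 1/(-4724 + (-6)**4) = 1/(-4724 + 1296) = 1/(-3428) = -1/3428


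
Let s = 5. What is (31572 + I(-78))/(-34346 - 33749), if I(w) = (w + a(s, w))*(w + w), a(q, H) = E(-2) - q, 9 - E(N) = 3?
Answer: -43584/68095 ≈ -0.64005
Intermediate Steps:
E(N) = 6 (E(N) = 9 - 1*3 = 9 - 3 = 6)
a(q, H) = 6 - q
I(w) = 2*w*(1 + w) (I(w) = (w + (6 - 1*5))*(w + w) = (w + (6 - 5))*(2*w) = (w + 1)*(2*w) = (1 + w)*(2*w) = 2*w*(1 + w))
(31572 + I(-78))/(-34346 - 33749) = (31572 + 2*(-78)*(1 - 78))/(-34346 - 33749) = (31572 + 2*(-78)*(-77))/(-68095) = (31572 + 12012)*(-1/68095) = 43584*(-1/68095) = -43584/68095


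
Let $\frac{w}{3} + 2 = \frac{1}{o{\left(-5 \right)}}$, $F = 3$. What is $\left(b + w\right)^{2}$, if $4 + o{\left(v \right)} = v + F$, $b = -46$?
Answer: $\frac{11025}{4} \approx 2756.3$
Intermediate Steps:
$o{\left(v \right)} = -1 + v$ ($o{\left(v \right)} = -4 + \left(v + 3\right) = -4 + \left(3 + v\right) = -1 + v$)
$w = - \frac{13}{2}$ ($w = -6 + \frac{3}{-1 - 5} = -6 + \frac{3}{-6} = -6 + 3 \left(- \frac{1}{6}\right) = -6 - \frac{1}{2} = - \frac{13}{2} \approx -6.5$)
$\left(b + w\right)^{2} = \left(-46 - \frac{13}{2}\right)^{2} = \left(- \frac{105}{2}\right)^{2} = \frac{11025}{4}$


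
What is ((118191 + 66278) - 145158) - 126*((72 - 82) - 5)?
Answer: 41201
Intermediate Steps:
((118191 + 66278) - 145158) - 126*((72 - 82) - 5) = (184469 - 145158) - 126*(-10 - 5) = 39311 - 126*(-15) = 39311 - 1*(-1890) = 39311 + 1890 = 41201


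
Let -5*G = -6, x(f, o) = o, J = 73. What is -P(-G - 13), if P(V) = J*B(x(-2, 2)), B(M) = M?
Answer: -146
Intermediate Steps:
G = 6/5 (G = -1/5*(-6) = 6/5 ≈ 1.2000)
P(V) = 146 (P(V) = 73*2 = 146)
-P(-G - 13) = -1*146 = -146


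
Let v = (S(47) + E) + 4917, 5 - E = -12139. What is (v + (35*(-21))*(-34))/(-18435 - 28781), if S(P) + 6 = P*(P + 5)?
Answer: -44489/47216 ≈ -0.94224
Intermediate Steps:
E = 12144 (E = 5 - 1*(-12139) = 5 + 12139 = 12144)
S(P) = -6 + P*(5 + P) (S(P) = -6 + P*(P + 5) = -6 + P*(5 + P))
v = 19499 (v = ((-6 + 47² + 5*47) + 12144) + 4917 = ((-6 + 2209 + 235) + 12144) + 4917 = (2438 + 12144) + 4917 = 14582 + 4917 = 19499)
(v + (35*(-21))*(-34))/(-18435 - 28781) = (19499 + (35*(-21))*(-34))/(-18435 - 28781) = (19499 - 735*(-34))/(-47216) = (19499 + 24990)*(-1/47216) = 44489*(-1/47216) = -44489/47216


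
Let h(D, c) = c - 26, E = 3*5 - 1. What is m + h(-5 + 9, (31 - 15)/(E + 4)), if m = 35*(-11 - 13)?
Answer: -7786/9 ≈ -865.11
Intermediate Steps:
m = -840 (m = 35*(-24) = -840)
E = 14 (E = 15 - 1 = 14)
h(D, c) = -26 + c
m + h(-5 + 9, (31 - 15)/(E + 4)) = -840 + (-26 + (31 - 15)/(14 + 4)) = -840 + (-26 + 16/18) = -840 + (-26 + 16*(1/18)) = -840 + (-26 + 8/9) = -840 - 226/9 = -7786/9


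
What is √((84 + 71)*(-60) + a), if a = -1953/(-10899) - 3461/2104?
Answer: I*√308088209420742/181996 ≈ 96.444*I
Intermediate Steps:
a = -533529/363992 (a = -1953*(-1/10899) - 3461*1/2104 = 31/173 - 3461/2104 = -533529/363992 ≈ -1.4658)
√((84 + 71)*(-60) + a) = √((84 + 71)*(-60) - 533529/363992) = √(155*(-60) - 533529/363992) = √(-9300 - 533529/363992) = √(-3385659129/363992) = I*√308088209420742/181996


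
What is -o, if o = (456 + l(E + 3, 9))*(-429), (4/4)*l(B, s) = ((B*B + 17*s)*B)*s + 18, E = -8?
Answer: -3232944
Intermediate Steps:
l(B, s) = 18 + B*s*(B² + 17*s) (l(B, s) = ((B*B + 17*s)*B)*s + 18 = ((B² + 17*s)*B)*s + 18 = (B*(B² + 17*s))*s + 18 = B*s*(B² + 17*s) + 18 = 18 + B*s*(B² + 17*s))
o = 3232944 (o = (456 + (18 + 9*(-8 + 3)³ + 17*(-8 + 3)*9²))*(-429) = (456 + (18 + 9*(-5)³ + 17*(-5)*81))*(-429) = (456 + (18 + 9*(-125) - 6885))*(-429) = (456 + (18 - 1125 - 6885))*(-429) = (456 - 7992)*(-429) = -7536*(-429) = 3232944)
-o = -1*3232944 = -3232944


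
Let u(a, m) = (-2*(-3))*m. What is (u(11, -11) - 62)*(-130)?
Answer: 16640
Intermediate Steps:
u(a, m) = 6*m
(u(11, -11) - 62)*(-130) = (6*(-11) - 62)*(-130) = (-66 - 62)*(-130) = -128*(-130) = 16640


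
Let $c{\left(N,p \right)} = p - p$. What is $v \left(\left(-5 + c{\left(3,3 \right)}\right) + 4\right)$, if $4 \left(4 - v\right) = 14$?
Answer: $- \frac{1}{2} \approx -0.5$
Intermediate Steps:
$c{\left(N,p \right)} = 0$
$v = \frac{1}{2}$ ($v = 4 - \frac{7}{2} = \frac{1}{2} \approx 0.5$)
$v \left(\left(-5 + c{\left(3,3 \right)}\right) + 4\right) = \frac{\left(-5 + 0\right) + 4}{2} = \frac{-5 + 4}{2} = \frac{1}{2} \left(-1\right) = - \frac{1}{2}$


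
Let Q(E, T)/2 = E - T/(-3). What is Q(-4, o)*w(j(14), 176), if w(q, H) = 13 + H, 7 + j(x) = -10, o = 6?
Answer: -756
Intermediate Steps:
j(x) = -17 (j(x) = -7 - 10 = -17)
Q(E, T) = 2*E + 2*T/3 (Q(E, T) = 2*(E - T/(-3)) = 2*(E - T*(-1)/3) = 2*(E - (-1)*T/3) = 2*(E + T/3) = 2*E + 2*T/3)
Q(-4, o)*w(j(14), 176) = (2*(-4) + (⅔)*6)*(13 + 176) = (-8 + 4)*189 = -4*189 = -756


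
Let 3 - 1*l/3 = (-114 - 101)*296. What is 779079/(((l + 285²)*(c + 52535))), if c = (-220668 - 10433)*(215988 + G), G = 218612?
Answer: -259693/9111393151252670 ≈ -2.8502e-11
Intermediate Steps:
c = -100436494600 (c = (-220668 - 10433)*(215988 + 218612) = -231101*434600 = -100436494600)
l = 190929 (l = 9 - 3*(-114 - 101)*296 = 9 - (-645)*296 = 9 - 3*(-63640) = 9 + 190920 = 190929)
779079/(((l + 285²)*(c + 52535))) = 779079/(((190929 + 285²)*(-100436494600 + 52535))) = 779079/(((190929 + 81225)*(-100436442065))) = 779079/((272154*(-100436442065))) = 779079/(-27334179453758010) = 779079*(-1/27334179453758010) = -259693/9111393151252670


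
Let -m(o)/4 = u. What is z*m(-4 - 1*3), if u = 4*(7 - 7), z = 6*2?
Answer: 0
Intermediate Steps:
z = 12
u = 0 (u = 4*0 = 0)
m(o) = 0 (m(o) = -4*0 = 0)
z*m(-4 - 1*3) = 12*0 = 0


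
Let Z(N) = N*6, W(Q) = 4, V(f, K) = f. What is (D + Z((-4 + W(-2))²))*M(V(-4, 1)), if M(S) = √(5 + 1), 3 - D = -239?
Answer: 242*√6 ≈ 592.78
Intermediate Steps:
D = 242 (D = 3 - 1*(-239) = 3 + 239 = 242)
M(S) = √6
Z(N) = 6*N
(D + Z((-4 + W(-2))²))*M(V(-4, 1)) = (242 + 6*(-4 + 4)²)*√6 = (242 + 6*0²)*√6 = (242 + 6*0)*√6 = (242 + 0)*√6 = 242*√6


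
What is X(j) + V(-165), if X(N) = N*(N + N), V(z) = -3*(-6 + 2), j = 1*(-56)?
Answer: 6284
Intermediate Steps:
j = -56
V(z) = 12 (V(z) = -3*(-4) = 12)
X(N) = 2*N**2 (X(N) = N*(2*N) = 2*N**2)
X(j) + V(-165) = 2*(-56)**2 + 12 = 2*3136 + 12 = 6272 + 12 = 6284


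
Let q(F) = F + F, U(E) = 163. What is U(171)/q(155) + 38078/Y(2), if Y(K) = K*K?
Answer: 1475604/155 ≈ 9520.0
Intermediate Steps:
Y(K) = K**2
q(F) = 2*F
U(171)/q(155) + 38078/Y(2) = 163/((2*155)) + 38078/(2**2) = 163/310 + 38078/4 = 163*(1/310) + 38078*(1/4) = 163/310 + 19039/2 = 1475604/155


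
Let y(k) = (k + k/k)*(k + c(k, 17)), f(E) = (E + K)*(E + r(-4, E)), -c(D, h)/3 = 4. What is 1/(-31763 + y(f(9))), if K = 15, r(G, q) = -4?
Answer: -1/18695 ≈ -5.3490e-5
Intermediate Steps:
c(D, h) = -12 (c(D, h) = -3*4 = -12)
f(E) = (-4 + E)*(15 + E) (f(E) = (E + 15)*(E - 4) = (15 + E)*(-4 + E) = (-4 + E)*(15 + E))
y(k) = (1 + k)*(-12 + k) (y(k) = (k + k/k)*(k - 12) = (k + 1)*(-12 + k) = (1 + k)*(-12 + k))
1/(-31763 + y(f(9))) = 1/(-31763 + (-12 + (-60 + 9² + 11*9)² - 11*(-60 + 9² + 11*9))) = 1/(-31763 + (-12 + (-60 + 81 + 99)² - 11*(-60 + 81 + 99))) = 1/(-31763 + (-12 + 120² - 11*120)) = 1/(-31763 + (-12 + 14400 - 1320)) = 1/(-31763 + 13068) = 1/(-18695) = -1/18695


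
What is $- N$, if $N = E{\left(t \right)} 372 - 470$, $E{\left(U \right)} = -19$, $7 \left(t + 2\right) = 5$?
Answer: $7538$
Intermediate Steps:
$t = - \frac{9}{7}$ ($t = -2 + \frac{1}{7} \cdot 5 = -2 + \frac{5}{7} = - \frac{9}{7} \approx -1.2857$)
$N = -7538$ ($N = \left(-19\right) 372 - 470 = -7068 - 470 = -7538$)
$- N = \left(-1\right) \left(-7538\right) = 7538$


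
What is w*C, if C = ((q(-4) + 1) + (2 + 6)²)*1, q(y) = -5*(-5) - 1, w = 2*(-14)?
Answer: -2492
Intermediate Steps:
w = -28
q(y) = 24 (q(y) = 25 - 1 = 24)
C = 89 (C = ((24 + 1) + (2 + 6)²)*1 = (25 + 8²)*1 = (25 + 64)*1 = 89*1 = 89)
w*C = -28*89 = -2492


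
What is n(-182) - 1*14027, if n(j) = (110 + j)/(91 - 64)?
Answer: -42089/3 ≈ -14030.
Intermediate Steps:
n(j) = 110/27 + j/27 (n(j) = (110 + j)/27 = (110 + j)*(1/27) = 110/27 + j/27)
n(-182) - 1*14027 = (110/27 + (1/27)*(-182)) - 1*14027 = (110/27 - 182/27) - 14027 = -8/3 - 14027 = -42089/3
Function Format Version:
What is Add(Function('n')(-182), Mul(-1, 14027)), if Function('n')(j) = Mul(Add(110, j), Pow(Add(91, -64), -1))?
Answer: Rational(-42089, 3) ≈ -14030.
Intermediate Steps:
Function('n')(j) = Add(Rational(110, 27), Mul(Rational(1, 27), j)) (Function('n')(j) = Mul(Add(110, j), Pow(27, -1)) = Mul(Add(110, j), Rational(1, 27)) = Add(Rational(110, 27), Mul(Rational(1, 27), j)))
Add(Function('n')(-182), Mul(-1, 14027)) = Add(Add(Rational(110, 27), Mul(Rational(1, 27), -182)), Mul(-1, 14027)) = Add(Add(Rational(110, 27), Rational(-182, 27)), -14027) = Add(Rational(-8, 3), -14027) = Rational(-42089, 3)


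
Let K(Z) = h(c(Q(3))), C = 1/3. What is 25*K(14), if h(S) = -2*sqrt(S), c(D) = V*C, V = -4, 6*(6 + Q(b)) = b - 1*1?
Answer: -100*I*sqrt(3)/3 ≈ -57.735*I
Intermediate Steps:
Q(b) = -37/6 + b/6 (Q(b) = -6 + (b - 1*1)/6 = -6 + (b - 1)/6 = -6 + (-1 + b)/6 = -6 + (-1/6 + b/6) = -37/6 + b/6)
C = 1/3 ≈ 0.33333
c(D) = -4/3 (c(D) = -4*1/3 = -4/3)
K(Z) = -4*I*sqrt(3)/3
25*K(14) = 25*(-4*I*sqrt(3)/3) = -100*I*sqrt(3)/3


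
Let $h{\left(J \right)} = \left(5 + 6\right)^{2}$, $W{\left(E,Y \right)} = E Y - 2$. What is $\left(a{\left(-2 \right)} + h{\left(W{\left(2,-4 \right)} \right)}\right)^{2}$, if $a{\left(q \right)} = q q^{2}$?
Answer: $12769$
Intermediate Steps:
$a{\left(q \right)} = q^{3}$
$W{\left(E,Y \right)} = -2 + E Y$
$h{\left(J \right)} = 121$ ($h{\left(J \right)} = 11^{2} = 121$)
$\left(a{\left(-2 \right)} + h{\left(W{\left(2,-4 \right)} \right)}\right)^{2} = \left(\left(-2\right)^{3} + 121\right)^{2} = \left(-8 + 121\right)^{2} = 113^{2} = 12769$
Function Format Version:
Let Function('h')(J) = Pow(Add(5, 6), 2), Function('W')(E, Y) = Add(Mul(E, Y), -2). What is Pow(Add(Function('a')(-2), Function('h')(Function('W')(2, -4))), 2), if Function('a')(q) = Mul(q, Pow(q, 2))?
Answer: 12769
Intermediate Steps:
Function('a')(q) = Pow(q, 3)
Function('W')(E, Y) = Add(-2, Mul(E, Y))
Function('h')(J) = 121 (Function('h')(J) = Pow(11, 2) = 121)
Pow(Add(Function('a')(-2), Function('h')(Function('W')(2, -4))), 2) = Pow(Add(Pow(-2, 3), 121), 2) = Pow(Add(-8, 121), 2) = Pow(113, 2) = 12769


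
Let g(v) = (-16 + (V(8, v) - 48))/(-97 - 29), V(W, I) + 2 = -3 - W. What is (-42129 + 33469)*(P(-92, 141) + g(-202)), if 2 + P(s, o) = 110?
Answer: -8465150/9 ≈ -9.4057e+5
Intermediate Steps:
V(W, I) = -5 - W (V(W, I) = -2 + (-3 - W) = -5 - W)
P(s, o) = 108 (P(s, o) = -2 + 110 = 108)
g(v) = 11/18 (g(v) = (-16 + ((-5 - 1*8) - 48))/(-97 - 29) = (-16 + ((-5 - 8) - 48))/(-126) = (-16 + (-13 - 48))*(-1/126) = (-16 - 61)*(-1/126) = -77*(-1/126) = 11/18)
(-42129 + 33469)*(P(-92, 141) + g(-202)) = (-42129 + 33469)*(108 + 11/18) = -8660*1955/18 = -8465150/9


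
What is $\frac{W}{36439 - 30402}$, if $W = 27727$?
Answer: $\frac{27727}{6037} \approx 4.5928$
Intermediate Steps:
$\frac{W}{36439 - 30402} = \frac{27727}{36439 - 30402} = \frac{27727}{6037}$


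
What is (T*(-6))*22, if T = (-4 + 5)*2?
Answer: -264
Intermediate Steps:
T = 2 (T = 1*2 = 2)
(T*(-6))*22 = (2*(-6))*22 = -12*22 = -264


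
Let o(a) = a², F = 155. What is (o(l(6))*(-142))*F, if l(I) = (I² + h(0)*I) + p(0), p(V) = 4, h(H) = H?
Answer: -35216000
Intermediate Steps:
l(I) = 4 + I² (l(I) = (I² + 0*I) + 4 = (I² + 0) + 4 = I² + 4 = 4 + I²)
(o(l(6))*(-142))*F = ((4 + 6²)²*(-142))*155 = ((4 + 36)²*(-142))*155 = (40²*(-142))*155 = (1600*(-142))*155 = -227200*155 = -35216000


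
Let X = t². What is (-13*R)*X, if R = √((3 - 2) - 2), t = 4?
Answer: -208*I ≈ -208.0*I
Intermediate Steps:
X = 16 (X = 4² = 16)
R = I (R = √(1 - 2) = √(-1) = I ≈ 1.0*I)
(-13*R)*X = -13*I*16 = -208*I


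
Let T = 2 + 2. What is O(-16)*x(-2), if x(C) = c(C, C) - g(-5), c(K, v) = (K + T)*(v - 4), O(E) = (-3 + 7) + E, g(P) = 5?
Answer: 204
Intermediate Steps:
T = 4
O(E) = 4 + E
c(K, v) = (-4 + v)*(4 + K) (c(K, v) = (K + 4)*(v - 4) = (4 + K)*(-4 + v) = (-4 + v)*(4 + K))
x(C) = -21 + C² (x(C) = (-16 - 4*C + 4*C + C*C) - 1*5 = (-16 - 4*C + 4*C + C²) - 5 = (-16 + C²) - 5 = -21 + C²)
O(-16)*x(-2) = (4 - 16)*(-21 + (-2)²) = -12*(-21 + 4) = -12*(-17) = 204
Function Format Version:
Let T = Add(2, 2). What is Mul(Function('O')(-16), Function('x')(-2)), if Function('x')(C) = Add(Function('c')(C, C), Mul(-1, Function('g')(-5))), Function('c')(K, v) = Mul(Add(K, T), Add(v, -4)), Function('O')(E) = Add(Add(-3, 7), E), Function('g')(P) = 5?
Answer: 204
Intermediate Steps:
T = 4
Function('O')(E) = Add(4, E)
Function('c')(K, v) = Mul(Add(-4, v), Add(4, K)) (Function('c')(K, v) = Mul(Add(K, 4), Add(v, -4)) = Mul(Add(4, K), Add(-4, v)) = Mul(Add(-4, v), Add(4, K)))
Function('x')(C) = Add(-21, Pow(C, 2)) (Function('x')(C) = Add(Add(-16, Mul(-4, C), Mul(4, C), Mul(C, C)), Mul(-1, 5)) = Add(Add(-16, Mul(-4, C), Mul(4, C), Pow(C, 2)), -5) = Add(Add(-16, Pow(C, 2)), -5) = Add(-21, Pow(C, 2)))
Mul(Function('O')(-16), Function('x')(-2)) = Mul(Add(4, -16), Add(-21, Pow(-2, 2))) = Mul(-12, Add(-21, 4)) = Mul(-12, -17) = 204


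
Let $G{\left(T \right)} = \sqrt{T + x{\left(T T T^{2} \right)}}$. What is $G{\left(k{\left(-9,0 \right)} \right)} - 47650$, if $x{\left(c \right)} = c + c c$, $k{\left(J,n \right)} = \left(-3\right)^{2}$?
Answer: $-47650 + 3 \sqrt{4783699} \approx -41089.0$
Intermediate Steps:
$k{\left(J,n \right)} = 9$
$x{\left(c \right)} = c + c^{2}$
$G{\left(T \right)} = \sqrt{T + T^{4} \left(1 + T^{4}\right)}$ ($G{\left(T \right)} = \sqrt{T + T T T^{2} \left(1 + T T T^{2}\right)} = \sqrt{T + T^{2} T^{2} \left(1 + T^{2} T^{2}\right)} = \sqrt{T + T^{4} \left(1 + T^{4}\right)}$)
$G{\left(k{\left(-9,0 \right)} \right)} - 47650 = \sqrt{9 + 9^{4} + 9^{8}} - 47650 = \sqrt{9 + 6561 + 43046721} - 47650 = \sqrt{43053291} - 47650 = 3 \sqrt{4783699} - 47650 = -47650 + 3 \sqrt{4783699}$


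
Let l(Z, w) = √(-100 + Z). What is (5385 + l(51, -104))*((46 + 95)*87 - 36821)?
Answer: -132223290 - 171878*I ≈ -1.3222e+8 - 1.7188e+5*I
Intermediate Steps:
(5385 + l(51, -104))*((46 + 95)*87 - 36821) = (5385 + √(-100 + 51))*((46 + 95)*87 - 36821) = (5385 + √(-49))*(141*87 - 36821) = (5385 + 7*I)*(12267 - 36821) = (5385 + 7*I)*(-24554) = -132223290 - 171878*I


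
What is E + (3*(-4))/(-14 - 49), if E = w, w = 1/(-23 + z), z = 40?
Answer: 89/357 ≈ 0.24930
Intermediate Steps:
w = 1/17 (w = 1/(-23 + 40) = 1/17 ≈ 0.058824)
E = 1/17 ≈ 0.058824
E + (3*(-4))/(-14 - 49) = 1/17 + (3*(-4))/(-14 - 49) = 1/17 - 12/(-63) = 1/17 - 1/63*(-12) = 1/17 + 4/21 = 89/357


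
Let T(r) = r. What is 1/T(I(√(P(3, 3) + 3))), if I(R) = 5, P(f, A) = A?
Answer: ⅕ ≈ 0.20000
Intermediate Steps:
1/T(I(√(P(3, 3) + 3))) = 1/5 = ⅕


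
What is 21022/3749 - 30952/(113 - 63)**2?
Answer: -690044/101875 ≈ -6.7734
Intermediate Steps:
21022/3749 - 30952/(113 - 63)**2 = 21022*(1/3749) - 30952/(50**2) = 914/163 - 30952/2500 = 914/163 - 30952*1/2500 = 914/163 - 7738/625 = -690044/101875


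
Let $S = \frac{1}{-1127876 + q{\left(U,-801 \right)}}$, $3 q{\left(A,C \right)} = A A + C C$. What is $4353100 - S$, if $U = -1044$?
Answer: $\frac{2397239110701}{550697} \approx 4.3531 \cdot 10^{6}$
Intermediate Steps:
$q{\left(A,C \right)} = \frac{A^{2}}{3} + \frac{C^{2}}{3}$ ($q{\left(A,C \right)} = \frac{A A + C C}{3} = \frac{A^{2} + C^{2}}{3} = \frac{A^{2}}{3} + \frac{C^{2}}{3}$)
$S = - \frac{1}{550697}$ ($S = \frac{1}{-1127876 + \left(\frac{\left(-1044\right)^{2}}{3} + \frac{\left(-801\right)^{2}}{3}\right)} = \frac{1}{-1127876 + \left(\frac{1}{3} \cdot 1089936 + \frac{1}{3} \cdot 641601\right)} = \frac{1}{-1127876 + \left(363312 + 213867\right)} = \frac{1}{-1127876 + 577179} = \frac{1}{-550697} = - \frac{1}{550697} \approx -1.8159 \cdot 10^{-6}$)
$4353100 - S = 4353100 - - \frac{1}{550697} = 4353100 + \frac{1}{550697} = \frac{2397239110701}{550697}$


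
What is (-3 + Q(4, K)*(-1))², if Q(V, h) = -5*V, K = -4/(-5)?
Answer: 289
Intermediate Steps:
K = ⅘ (K = -4*(-⅕) = ⅘ ≈ 0.80000)
(-3 + Q(4, K)*(-1))² = (-3 - 5*4*(-1))² = (-3 - 20*(-1))² = (-3 + 20)² = 17² = 289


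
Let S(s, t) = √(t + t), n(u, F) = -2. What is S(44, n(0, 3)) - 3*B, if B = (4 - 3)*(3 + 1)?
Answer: -12 + 2*I ≈ -12.0 + 2.0*I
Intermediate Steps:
S(s, t) = √2*√t (S(s, t) = √(2*t) = √2*√t)
B = 4 (B = 1*4 = 4)
S(44, n(0, 3)) - 3*B = √2*√(-2) - 3*4 = √2*(I*√2) - 12 = 2*I - 12 = -12 + 2*I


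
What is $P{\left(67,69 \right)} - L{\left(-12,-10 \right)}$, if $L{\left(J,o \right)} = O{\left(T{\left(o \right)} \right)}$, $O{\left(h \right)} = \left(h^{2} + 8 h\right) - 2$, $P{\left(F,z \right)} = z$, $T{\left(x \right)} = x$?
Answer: $51$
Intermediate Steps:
$O{\left(h \right)} = -2 + h^{2} + 8 h$
$L{\left(J,o \right)} = -2 + o^{2} + 8 o$
$P{\left(67,69 \right)} - L{\left(-12,-10 \right)} = 69 - \left(-2 + \left(-10\right)^{2} + 8 \left(-10\right)\right) = 69 - \left(-2 + 100 - 80\right) = 69 - 18 = 51$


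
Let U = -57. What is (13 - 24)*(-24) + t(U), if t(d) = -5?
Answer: 259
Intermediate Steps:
(13 - 24)*(-24) + t(U) = (13 - 24)*(-24) - 5 = -11*(-24) - 5 = 264 - 5 = 259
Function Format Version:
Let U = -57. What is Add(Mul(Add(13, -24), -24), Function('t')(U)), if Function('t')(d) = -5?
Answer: 259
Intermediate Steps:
Add(Mul(Add(13, -24), -24), Function('t')(U)) = Add(Mul(Add(13, -24), -24), -5) = Add(Mul(-11, -24), -5) = Add(264, -5) = 259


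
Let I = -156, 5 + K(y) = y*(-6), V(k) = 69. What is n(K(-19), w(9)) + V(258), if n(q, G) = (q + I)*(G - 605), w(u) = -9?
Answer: 28927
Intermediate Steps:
K(y) = -5 - 6*y (K(y) = -5 + y*(-6) = -5 - 6*y)
n(q, G) = (-605 + G)*(-156 + q) (n(q, G) = (q - 156)*(G - 605) = (-156 + q)*(-605 + G) = (-605 + G)*(-156 + q))
n(K(-19), w(9)) + V(258) = (94380 - 605*(-5 - 6*(-19)) - 156*(-9) - 9*(-5 - 6*(-19))) + 69 = (94380 - 605*(-5 + 114) + 1404 - 9*(-5 + 114)) + 69 = (94380 - 605*109 + 1404 - 9*109) + 69 = (94380 - 65945 + 1404 - 981) + 69 = 28858 + 69 = 28927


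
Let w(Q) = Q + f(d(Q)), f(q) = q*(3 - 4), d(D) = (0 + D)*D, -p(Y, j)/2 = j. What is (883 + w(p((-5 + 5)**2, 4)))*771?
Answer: 625281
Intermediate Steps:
p(Y, j) = -2*j
d(D) = D**2 (d(D) = D*D = D**2)
f(q) = -q (f(q) = q*(-1) = -q)
w(Q) = Q - Q**2
(883 + w(p((-5 + 5)**2, 4)))*771 = (883 + (-2*4)*(1 - (-2)*4))*771 = (883 - 8*(1 - 1*(-8)))*771 = (883 - 8*(1 + 8))*771 = (883 - 8*9)*771 = (883 - 72)*771 = 811*771 = 625281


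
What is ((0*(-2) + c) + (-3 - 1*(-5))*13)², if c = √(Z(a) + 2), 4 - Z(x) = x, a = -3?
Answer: 841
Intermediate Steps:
Z(x) = 4 - x
c = 3 (c = √((4 - 1*(-3)) + 2) = √((4 + 3) + 2) = √(7 + 2) = √9 = 3)
((0*(-2) + c) + (-3 - 1*(-5))*13)² = ((0*(-2) + 3) + (-3 - 1*(-5))*13)² = ((0 + 3) + (-3 + 5)*13)² = (3 + 2*13)² = (3 + 26)² = 29² = 841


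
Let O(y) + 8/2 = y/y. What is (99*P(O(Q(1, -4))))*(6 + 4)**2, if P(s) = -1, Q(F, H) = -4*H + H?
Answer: -9900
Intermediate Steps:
Q(F, H) = -3*H
O(y) = -3 (O(y) = -4 + y/y = -4 + 1 = -3)
(99*P(O(Q(1, -4))))*(6 + 4)**2 = (99*(-1))*(6 + 4)**2 = -99*10**2 = -99*100 = -9900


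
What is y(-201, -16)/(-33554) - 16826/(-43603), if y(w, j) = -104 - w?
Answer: 560350113/1463055062 ≈ 0.38300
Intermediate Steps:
y(-201, -16)/(-33554) - 16826/(-43603) = (-104 - 1*(-201))/(-33554) - 16826/(-43603) = (-104 + 201)*(-1/33554) - 16826*(-1/43603) = 97*(-1/33554) + 16826/43603 = -97/33554 + 16826/43603 = 560350113/1463055062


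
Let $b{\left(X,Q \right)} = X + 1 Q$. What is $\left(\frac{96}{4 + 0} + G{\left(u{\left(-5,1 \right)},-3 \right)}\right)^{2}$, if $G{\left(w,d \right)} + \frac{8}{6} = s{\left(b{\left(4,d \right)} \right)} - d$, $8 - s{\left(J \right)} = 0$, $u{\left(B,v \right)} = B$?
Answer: $\frac{10201}{9} \approx 1133.4$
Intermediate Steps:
$b{\left(X,Q \right)} = Q + X$ ($b{\left(X,Q \right)} = X + Q = Q + X$)
$s{\left(J \right)} = 8$ ($s{\left(J \right)} = 8 - 0 = 8 + 0 = 8$)
$G{\left(w,d \right)} = \frac{20}{3} - d$ ($G{\left(w,d \right)} = - \frac{4}{3} - \left(-8 + d\right) = \frac{20}{3} - d$)
$\left(\frac{96}{4 + 0} + G{\left(u{\left(-5,1 \right)},-3 \right)}\right)^{2} = \left(\frac{96}{4 + 0} + \left(\frac{20}{3} - -3\right)\right)^{2} = \left(\frac{96}{4} + \left(\frac{20}{3} + 3\right)\right)^{2} = \left(96 \cdot \frac{1}{4} + \frac{29}{3}\right)^{2} = \left(24 + \frac{29}{3}\right)^{2} = \left(\frac{101}{3}\right)^{2} = \frac{10201}{9}$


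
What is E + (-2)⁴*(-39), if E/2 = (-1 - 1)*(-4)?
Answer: -608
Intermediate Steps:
E = 16 (E = 2*((-1 - 1)*(-4)) = 2*(-2*(-4)) = 2*8 = 16)
E + (-2)⁴*(-39) = 16 + (-2)⁴*(-39) = 16 + 16*(-39) = 16 - 624 = -608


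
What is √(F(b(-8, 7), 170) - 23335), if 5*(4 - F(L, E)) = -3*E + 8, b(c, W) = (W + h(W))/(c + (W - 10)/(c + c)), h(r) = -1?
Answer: I*√580765/5 ≈ 152.42*I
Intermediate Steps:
b(c, W) = (-1 + W)/(c + (-10 + W)/(2*c)) (b(c, W) = (W - 1)/(c + (W - 10)/(c + c)) = (-1 + W)/(c + (-10 + W)/((2*c))) = (-1 + W)/(c + (-10 + W)*(1/(2*c))) = (-1 + W)/(c + (-10 + W)/(2*c)))
F(L, E) = 12/5 + 3*E/5 (F(L, E) = 4 - (-3*E + 8)/5 = 4 - (8 - 3*E)/5 = 4 + (-8/5 + 3*E/5) = 12/5 + 3*E/5)
√(F(b(-8, 7), 170) - 23335) = √((12/5 + (⅗)*170) - 23335) = √((12/5 + 102) - 23335) = √(522/5 - 23335) = √(-116153/5) = I*√580765/5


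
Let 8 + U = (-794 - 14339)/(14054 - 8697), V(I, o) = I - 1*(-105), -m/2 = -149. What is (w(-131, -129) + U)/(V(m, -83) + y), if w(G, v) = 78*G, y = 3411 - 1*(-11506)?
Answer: -10959163/16413848 ≈ -0.66768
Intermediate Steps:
m = 298 (m = -2*(-149) = 298)
V(I, o) = 105 + I (V(I, o) = I + 105 = 105 + I)
U = -57989/5357 (U = -8 + (-794 - 14339)/(14054 - 8697) = -8 - 15133/5357 = -57989/5357 ≈ -10.825)
y = 14917 (y = 3411 + 11506 = 14917)
(w(-131, -129) + U)/(V(m, -83) + y) = (78*(-131) - 57989/5357)/((105 + 298) + 14917) = (-10218 - 57989/5357)/(403 + 14917) = -54795815/5357/15320 = -54795815/5357*1/15320 = -10959163/16413848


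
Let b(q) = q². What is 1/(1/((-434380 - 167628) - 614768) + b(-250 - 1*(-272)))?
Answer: 1216776/588919583 ≈ 0.0020661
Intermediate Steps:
1/(1/((-434380 - 167628) - 614768) + b(-250 - 1*(-272))) = 1/(1/((-434380 - 167628) - 614768) + (-250 - 1*(-272))²) = 1/(1/(-602008 - 614768) + (-250 + 272)²) = 1/(1/(-1216776) + 22²) = 1/(-1/1216776 + 484) = 1/(588919583/1216776) = 1216776/588919583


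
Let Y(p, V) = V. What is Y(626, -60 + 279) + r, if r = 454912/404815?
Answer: 89109397/404815 ≈ 220.12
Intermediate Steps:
r = 454912/404815 (r = 454912*(1/404815) = 454912/404815 ≈ 1.1238)
Y(626, -60 + 279) + r = (-60 + 279) + 454912/404815 = 219 + 454912/404815 = 89109397/404815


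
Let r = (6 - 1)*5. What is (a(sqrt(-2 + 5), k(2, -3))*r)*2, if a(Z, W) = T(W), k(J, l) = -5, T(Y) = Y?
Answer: -250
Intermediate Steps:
a(Z, W) = W
r = 25 (r = 5*5 = 25)
(a(sqrt(-2 + 5), k(2, -3))*r)*2 = -5*25*2 = -125*2 = -250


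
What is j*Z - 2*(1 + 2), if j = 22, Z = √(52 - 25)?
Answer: -6 + 66*√3 ≈ 108.32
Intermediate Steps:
Z = 3*√3 (Z = √27 = 3*√3 ≈ 5.1962)
j*Z - 2*(1 + 2) = 22*(3*√3) - 2*(1 + 2) = 66*√3 - 2*3 = 66*√3 - 6 = -6 + 66*√3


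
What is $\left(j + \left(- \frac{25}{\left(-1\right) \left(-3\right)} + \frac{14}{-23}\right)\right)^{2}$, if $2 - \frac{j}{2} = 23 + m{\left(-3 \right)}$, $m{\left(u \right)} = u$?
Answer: $\frac{9616201}{4761} \approx 2019.8$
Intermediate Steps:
$j = -36$ ($j = 4 - 2 \left(23 - 3\right) = 4 - 40 = -36$)
$\left(j + \left(- \frac{25}{\left(-1\right) \left(-3\right)} + \frac{14}{-23}\right)\right)^{2} = \left(-36 + \left(- \frac{25}{\left(-1\right) \left(-3\right)} + \frac{14}{-23}\right)\right)^{2} = \left(-36 + \left(- \frac{25}{3} + 14 \left(- \frac{1}{23}\right)\right)\right)^{2} = \left(-36 - \frac{617}{69}\right)^{2} = \left(- \frac{3101}{69}\right)^{2} = \frac{9616201}{4761}$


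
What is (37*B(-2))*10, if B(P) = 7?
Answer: 2590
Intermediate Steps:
(37*B(-2))*10 = (37*7)*10 = 259*10 = 2590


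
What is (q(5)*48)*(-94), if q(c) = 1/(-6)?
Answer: 752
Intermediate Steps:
q(c) = -⅙
(q(5)*48)*(-94) = -⅙*48*(-94) = -8*(-94) = 752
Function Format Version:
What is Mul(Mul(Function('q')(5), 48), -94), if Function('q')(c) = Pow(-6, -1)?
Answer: 752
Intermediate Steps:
Function('q')(c) = Rational(-1, 6)
Mul(Mul(Function('q')(5), 48), -94) = Mul(Mul(Rational(-1, 6), 48), -94) = Mul(-8, -94) = 752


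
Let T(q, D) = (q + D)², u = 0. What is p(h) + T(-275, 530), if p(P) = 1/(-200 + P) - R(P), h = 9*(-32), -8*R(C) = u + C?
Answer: 31714631/488 ≈ 64989.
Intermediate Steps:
R(C) = -C/8 (R(C) = -(0 + C)/8 = -C/8)
h = -288
T(q, D) = (D + q)²
p(P) = 1/(-200 + P) + P/8 (p(P) = 1/(-200 + P) - (-1)*P/8 = 1/(-200 + P) + P/8)
p(h) + T(-275, 530) = (8 + (-288)² - 200*(-288))/(8*(-200 - 288)) + (530 - 275)² = (⅛)*(8 + 82944 + 57600)/(-488) + 255² = (⅛)*(-1/488)*140552 + 65025 = -17569/488 + 65025 = 31714631/488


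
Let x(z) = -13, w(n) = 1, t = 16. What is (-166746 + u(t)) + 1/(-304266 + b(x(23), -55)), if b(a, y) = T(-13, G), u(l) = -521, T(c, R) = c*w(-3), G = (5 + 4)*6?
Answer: -50895835494/304279 ≈ -1.6727e+5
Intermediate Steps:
G = 54 (G = 9*6 = 54)
T(c, R) = c (T(c, R) = c*1 = c)
b(a, y) = -13
(-166746 + u(t)) + 1/(-304266 + b(x(23), -55)) = (-166746 - 521) + 1/(-304266 - 13) = -167267 + 1/(-304279) = -167267 - 1/304279 = -50895835494/304279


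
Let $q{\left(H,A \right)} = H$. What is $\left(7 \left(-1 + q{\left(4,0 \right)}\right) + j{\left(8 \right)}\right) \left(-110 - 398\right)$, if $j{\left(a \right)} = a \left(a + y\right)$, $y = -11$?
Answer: $1524$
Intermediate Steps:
$j{\left(a \right)} = a \left(-11 + a\right)$ ($j{\left(a \right)} = a \left(a - 11\right) = a \left(-11 + a\right)$)
$\left(7 \left(-1 + q{\left(4,0 \right)}\right) + j{\left(8 \right)}\right) \left(-110 - 398\right) = \left(7 \left(-1 + 4\right) + 8 \left(-11 + 8\right)\right) \left(-110 - 398\right) = \left(7 \cdot 3 + 8 \left(-3\right)\right) \left(-508\right) = \left(21 - 24\right) \left(-508\right) = \left(-3\right) \left(-508\right) = 1524$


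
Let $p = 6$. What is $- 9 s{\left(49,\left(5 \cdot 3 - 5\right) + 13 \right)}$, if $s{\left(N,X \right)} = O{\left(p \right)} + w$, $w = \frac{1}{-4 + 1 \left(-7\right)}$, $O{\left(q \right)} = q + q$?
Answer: $- \frac{1179}{11} \approx -107.18$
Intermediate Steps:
$O{\left(q \right)} = 2 q$
$w = - \frac{1}{11}$ ($w = \frac{1}{-4 - 7} = \frac{1}{-11} = - \frac{1}{11} \approx -0.090909$)
$s{\left(N,X \right)} = \frac{131}{11}$ ($s{\left(N,X \right)} = 2 \cdot 6 - \frac{1}{11} = 12 - \frac{1}{11} = \frac{131}{11}$)
$- 9 s{\left(49,\left(5 \cdot 3 - 5\right) + 13 \right)} = \left(-9\right) \frac{131}{11} = - \frac{1179}{11}$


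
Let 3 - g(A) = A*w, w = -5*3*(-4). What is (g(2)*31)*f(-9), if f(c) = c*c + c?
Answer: -261144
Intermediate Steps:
w = 60 (w = -15*(-4) = 60)
f(c) = c + c² (f(c) = c² + c = c + c²)
g(A) = 3 - 60*A (g(A) = 3 - A*60 = 3 - 60*A)
(g(2)*31)*f(-9) = ((3 - 60*2)*31)*(-9*(1 - 9)) = ((3 - 120)*31)*(-9*(-8)) = -117*31*72 = -3627*72 = -261144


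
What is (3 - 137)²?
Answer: 17956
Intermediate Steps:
(3 - 137)² = (-134)² = 17956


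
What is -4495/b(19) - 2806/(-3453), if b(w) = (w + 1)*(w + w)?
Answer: -2677735/524856 ≈ -5.1018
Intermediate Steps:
b(w) = 2*w*(1 + w) (b(w) = (1 + w)*(2*w) = 2*w*(1 + w))
-4495/b(19) - 2806/(-3453) = -4495*1/(38*(1 + 19)) - 2806/(-3453) = -4495/(2*19*20) - 2806*(-1/3453) = -4495/760 + 2806/3453 = -4495*1/760 + 2806/3453 = -899/152 + 2806/3453 = -2677735/524856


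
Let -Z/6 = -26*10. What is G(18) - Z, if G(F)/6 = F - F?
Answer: -1560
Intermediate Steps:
Z = 1560 (Z = -(-156)*10 = -6*(-260) = 1560)
G(F) = 0 (G(F) = 6*(F - F) = 6*0 = 0)
G(18) - Z = 0 - 1*1560 = 0 - 1560 = -1560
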